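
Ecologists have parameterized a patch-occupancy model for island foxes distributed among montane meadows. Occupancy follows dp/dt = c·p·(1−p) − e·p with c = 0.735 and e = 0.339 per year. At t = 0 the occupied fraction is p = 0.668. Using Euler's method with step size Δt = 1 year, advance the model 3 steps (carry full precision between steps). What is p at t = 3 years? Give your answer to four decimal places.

0.5599

Update rule: p ← p + [c·p·(1−p) − e·p]·Δt with Δt = 1.
  1  |  dp/dt·Δt = -0.063447  |  p_1 = 0.604553
  2  |  dp/dt·Δt = -0.029228  |  p_2 = 0.575325
  3  |  dp/dt·Δt = -0.015456  |  p_3 = 0.559870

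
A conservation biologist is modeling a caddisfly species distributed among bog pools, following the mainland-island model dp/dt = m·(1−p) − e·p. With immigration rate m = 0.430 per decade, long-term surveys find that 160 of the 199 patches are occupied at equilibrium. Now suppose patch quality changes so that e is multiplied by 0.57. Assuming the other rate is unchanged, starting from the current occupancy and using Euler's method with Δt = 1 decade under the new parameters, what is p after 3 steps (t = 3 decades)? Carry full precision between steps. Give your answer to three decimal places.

0.868

Observed p* = 160/199 = 0.80402.
Balance m(1−p*) = e·p* gives e = m(1−p*)/p* = 0.430×0.19598/0.80402 = 0.10481.
Starting from p₀ = 0.80402; update p ← p + (dp/dt)·Δt with the new parameters.
t = 1: p = 0.80402 + (+0.03624) = 0.84026
t = 2: p = 0.84026 + (+0.01849) = 0.85875
t = 3: p = 0.85875 + (+0.00943) = 0.86818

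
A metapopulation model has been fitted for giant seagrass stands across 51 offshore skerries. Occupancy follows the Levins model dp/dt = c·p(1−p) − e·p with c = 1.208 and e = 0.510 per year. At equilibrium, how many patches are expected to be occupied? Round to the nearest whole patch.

p* = 1 − e/c = 1 − 0.510/1.208 = 0.5778.
Expected occupied patches = N × p* = 51 × 0.5778 = 29.47 ≈ 29.

29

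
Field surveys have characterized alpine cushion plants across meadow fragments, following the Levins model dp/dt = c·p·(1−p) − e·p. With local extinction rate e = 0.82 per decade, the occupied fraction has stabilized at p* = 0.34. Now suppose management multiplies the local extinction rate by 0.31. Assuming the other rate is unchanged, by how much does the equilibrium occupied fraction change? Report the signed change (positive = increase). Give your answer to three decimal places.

Balance c(1−p*) = e gives c = e/(1 − 0.34000) = 0.82/0.66000 = 1.24242.
New p* = 1 − e/c = 1 − 0.25420/1.24242 = 0.79540.
Δp* = 0.79540 − 0.34000 = +0.45540.

0.455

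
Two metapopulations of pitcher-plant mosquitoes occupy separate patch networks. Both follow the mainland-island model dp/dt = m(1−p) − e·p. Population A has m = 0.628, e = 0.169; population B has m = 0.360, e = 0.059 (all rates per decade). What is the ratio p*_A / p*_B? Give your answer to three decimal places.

A: p*_A = m/(m+e) = 0.628/0.7970 = 0.7880.
B: p*_B = 0.360/0.4190 = 0.8592.
p*_A / p*_B = 0.7880/0.8592 = 0.9171.

0.917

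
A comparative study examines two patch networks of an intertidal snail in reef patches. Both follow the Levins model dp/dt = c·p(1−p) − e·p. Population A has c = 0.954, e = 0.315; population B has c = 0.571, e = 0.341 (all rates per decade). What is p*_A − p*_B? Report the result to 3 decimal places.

A: p*_A = 1 − 0.315/0.954 = 0.6698.
B: p*_B = 1 − 0.341/0.571 = 0.4028.
p*_A − p*_B = 0.6698 − 0.4028 = 0.2670.

0.267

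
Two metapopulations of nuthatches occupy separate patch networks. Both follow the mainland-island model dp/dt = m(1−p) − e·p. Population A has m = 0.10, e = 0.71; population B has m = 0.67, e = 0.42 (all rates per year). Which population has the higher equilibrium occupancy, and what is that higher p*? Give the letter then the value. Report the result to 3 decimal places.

B, 0.615

A: p*_A = m/(m+e) = 0.10/0.8100 = 0.1235.
B: p*_B = 0.67/1.0900 = 0.6147.
B is higher at 0.6147.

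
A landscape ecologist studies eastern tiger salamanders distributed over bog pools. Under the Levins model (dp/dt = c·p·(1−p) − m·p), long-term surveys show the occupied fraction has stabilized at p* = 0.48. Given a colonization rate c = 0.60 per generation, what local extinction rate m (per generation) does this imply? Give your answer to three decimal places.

0.312

At equilibrium c(1−p*) = m.
m = 0.60 × (1 − 0.48) = 0.60 × 0.5200 = 0.3120.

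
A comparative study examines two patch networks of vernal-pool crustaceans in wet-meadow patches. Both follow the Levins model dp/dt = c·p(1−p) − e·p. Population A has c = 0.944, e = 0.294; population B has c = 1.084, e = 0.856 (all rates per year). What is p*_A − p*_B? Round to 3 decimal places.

A: p*_A = 1 − 0.294/0.944 = 0.6886.
B: p*_B = 1 − 0.856/1.084 = 0.2103.
p*_A − p*_B = 0.6886 − 0.2103 = 0.4782.

0.478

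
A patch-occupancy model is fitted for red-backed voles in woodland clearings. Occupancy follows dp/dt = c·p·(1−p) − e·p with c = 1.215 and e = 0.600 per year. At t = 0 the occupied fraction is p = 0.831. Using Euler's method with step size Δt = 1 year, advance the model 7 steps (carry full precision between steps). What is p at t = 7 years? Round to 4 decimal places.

0.5062

Update rule: p ← p + [c·p·(1−p) − e·p]·Δt with Δt = 1.
  1  |  dp/dt·Δt = -0.327967  |  p_1 = 0.503033
  2  |  dp/dt·Δt = +0.001919  |  p_2 = 0.504952
  3  |  dp/dt·Δt = +0.000749  |  p_3 = 0.505701
  4  |  dp/dt·Δt = +0.000290  |  p_4 = 0.505991
  5  |  dp/dt·Δt = +0.000112  |  p_5 = 0.506103
  6  |  dp/dt·Δt = +0.000043  |  p_6 = 0.506146
  7  |  dp/dt·Δt = +0.000017  |  p_7 = 0.506162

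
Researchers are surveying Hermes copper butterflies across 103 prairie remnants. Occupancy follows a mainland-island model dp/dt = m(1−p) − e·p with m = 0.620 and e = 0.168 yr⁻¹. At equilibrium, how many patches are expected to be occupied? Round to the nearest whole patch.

81

p* = m/(m+e) = 0.620/0.7880 = 0.7868.
Expected occupied patches = N × p* = 103 × 0.7868 = 81.04 ≈ 81.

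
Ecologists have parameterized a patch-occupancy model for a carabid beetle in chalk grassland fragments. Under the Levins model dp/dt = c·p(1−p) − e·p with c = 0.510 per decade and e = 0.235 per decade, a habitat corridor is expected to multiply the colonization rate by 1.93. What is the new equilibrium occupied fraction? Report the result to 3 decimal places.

Before: p* = 1 − 0.235/0.510 = 0.5392.
After the change, c = 0.9843, e = 0.235, so p* = 1 − 0.235/0.9843 = 0.7613.

0.761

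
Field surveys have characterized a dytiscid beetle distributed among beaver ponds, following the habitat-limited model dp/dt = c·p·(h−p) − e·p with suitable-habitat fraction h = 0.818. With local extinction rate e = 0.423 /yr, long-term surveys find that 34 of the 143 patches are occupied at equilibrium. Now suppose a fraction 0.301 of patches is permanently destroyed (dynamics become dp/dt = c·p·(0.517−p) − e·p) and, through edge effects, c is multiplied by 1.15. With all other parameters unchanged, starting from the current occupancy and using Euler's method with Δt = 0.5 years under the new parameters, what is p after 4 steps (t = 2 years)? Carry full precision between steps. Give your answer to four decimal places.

Observed p* = 34/143 = 0.23776.
Balance c(h−p*) = e gives c = e/(0.818 − 0.23776) = 0.423/0.58024 = 0.72901.
Starting from p₀ = 0.23776; update p ← p + (dp/dt)·Δt with the new parameters.
step 1: Δp = -0.02246, p = 0.21531
step 2: Δp = -0.01831, p = 0.19700
step 3: Δp = -0.01524, p = 0.18176
step 4: Δp = -0.01290, p = 0.16886

0.1689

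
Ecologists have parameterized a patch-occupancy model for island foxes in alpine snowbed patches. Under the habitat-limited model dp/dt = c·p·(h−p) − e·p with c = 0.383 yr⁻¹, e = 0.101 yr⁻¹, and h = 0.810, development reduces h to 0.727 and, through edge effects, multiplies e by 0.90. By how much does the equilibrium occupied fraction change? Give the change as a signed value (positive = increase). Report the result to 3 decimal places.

Before: p* = h − e/c = 0.810 − 0.101/0.383 = 0.810 − 0.2637 = 0.5463.
After: c = 0.383, e = 0.0909, h = 0.727; p* = 0.727 − 0.0909/0.383 = 0.4897.
Δp* = 0.4897 − 0.5463 = -0.0566.

-0.057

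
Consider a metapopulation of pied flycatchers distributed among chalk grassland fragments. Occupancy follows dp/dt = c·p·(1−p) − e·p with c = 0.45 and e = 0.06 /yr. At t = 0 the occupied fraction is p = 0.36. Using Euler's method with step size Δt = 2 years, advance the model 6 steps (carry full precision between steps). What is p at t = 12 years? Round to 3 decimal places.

Update rule: p ← p + [c·p·(1−p) − e·p]·Δt with Δt = 2.
  1  |  dp/dt·Δt = +0.164160  |  p_1 = 0.524160
  2  |  dp/dt·Δt = +0.161575  |  p_2 = 0.685735
  3  |  dp/dt·Δt = +0.111664  |  p_3 = 0.797399
  4  |  dp/dt·Δt = +0.049710  |  p_4 = 0.847110
  5  |  dp/dt·Δt = +0.014910  |  p_5 = 0.862020
  6  |  dp/dt·Δt = +0.003605  |  p_6 = 0.865625

0.866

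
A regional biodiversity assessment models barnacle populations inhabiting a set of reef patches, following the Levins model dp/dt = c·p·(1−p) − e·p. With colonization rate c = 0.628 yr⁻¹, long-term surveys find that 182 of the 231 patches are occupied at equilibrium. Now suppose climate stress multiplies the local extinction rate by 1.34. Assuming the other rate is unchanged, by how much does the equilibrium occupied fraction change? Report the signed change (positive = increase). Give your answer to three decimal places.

Observed p* = 182/231 = 0.78788.
Balance c(1−p*) = e gives e = 0.628×(1 − 0.78788) = 0.13321.
New p* = 1 − e/c = 1 − 0.17850/0.62800 = 0.71576.
Δp* = 0.71576 − 0.78788 = -0.07212.

-0.072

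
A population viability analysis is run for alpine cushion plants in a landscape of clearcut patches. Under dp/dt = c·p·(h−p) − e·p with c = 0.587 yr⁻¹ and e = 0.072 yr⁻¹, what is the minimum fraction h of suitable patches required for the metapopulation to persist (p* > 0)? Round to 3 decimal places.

p* = h − e/c is positive only when h > e/c.
h_min = e/c = 0.072/0.587 = 0.1227.

0.123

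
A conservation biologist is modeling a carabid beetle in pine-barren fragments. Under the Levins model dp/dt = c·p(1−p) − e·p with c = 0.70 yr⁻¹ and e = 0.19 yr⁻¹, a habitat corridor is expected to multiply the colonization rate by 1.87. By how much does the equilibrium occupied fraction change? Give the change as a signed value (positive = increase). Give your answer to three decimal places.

0.126

Before: p* = 1 − 0.19/0.70 = 0.7286.
After the change, c = 1.309, e = 0.19, so p* = 1 − 0.19/1.309 = 0.8549.
Δp* = 0.8549 − 0.7286 = +0.1263.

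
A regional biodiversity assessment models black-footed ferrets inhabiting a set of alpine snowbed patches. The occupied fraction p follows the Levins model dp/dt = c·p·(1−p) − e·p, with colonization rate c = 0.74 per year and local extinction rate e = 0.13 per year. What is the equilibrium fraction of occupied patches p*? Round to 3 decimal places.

Setting dp/dt = 0 and dividing through by p* gives c·(1−p*) = e.
So p* = 1 − e/c = 1 − 0.13/0.74 = 1 − 0.1757 = 0.8243.

0.824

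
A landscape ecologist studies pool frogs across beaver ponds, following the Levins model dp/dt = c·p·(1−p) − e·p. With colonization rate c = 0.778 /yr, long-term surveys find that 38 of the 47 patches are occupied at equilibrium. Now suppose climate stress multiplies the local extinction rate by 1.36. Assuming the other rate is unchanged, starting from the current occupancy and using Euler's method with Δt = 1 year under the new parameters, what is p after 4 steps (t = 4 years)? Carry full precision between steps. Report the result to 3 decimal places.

Observed p* = 38/47 = 0.80851.
Balance c(1−p*) = e gives e = 0.778×(1 − 0.80851) = 0.14898.
Starting from p₀ = 0.80851; update p ← p + (dp/dt)·Δt with the new parameters.
p: 0.80851 → 0.76515  (Δp = -0.04336)
p: 0.76515 → 0.74992  (Δp = -0.01522)
p: 0.74992 → 0.74389  (Δp = -0.00604)
p: 0.74389 → 0.74139  (Δp = -0.00250)

0.741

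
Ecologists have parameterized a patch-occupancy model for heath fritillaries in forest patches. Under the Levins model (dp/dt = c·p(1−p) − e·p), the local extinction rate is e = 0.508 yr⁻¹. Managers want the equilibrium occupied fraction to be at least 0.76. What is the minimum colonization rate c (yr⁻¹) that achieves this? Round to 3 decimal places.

2.117

p* = 1 − e/c ≥ 0.76 requires e/c ≤ 0.2400, i.e. c ≥ e/0.2400.
c_min = 0.508/0.2400 = 2.1167.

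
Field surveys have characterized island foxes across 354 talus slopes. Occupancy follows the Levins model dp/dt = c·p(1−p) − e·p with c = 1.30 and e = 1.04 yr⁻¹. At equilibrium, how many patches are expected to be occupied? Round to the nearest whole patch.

71

p* = 1 − e/c = 1 − 1.04/1.30 = 0.2000.
Expected occupied patches = N × p* = 354 × 0.2000 = 70.80 ≈ 71.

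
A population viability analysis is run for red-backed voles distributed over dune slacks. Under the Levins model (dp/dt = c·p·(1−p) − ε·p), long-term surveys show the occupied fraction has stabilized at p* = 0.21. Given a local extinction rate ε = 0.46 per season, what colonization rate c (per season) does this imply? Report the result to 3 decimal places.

At equilibrium c(1−p*) = ε, so c = ε/(1−p*).
c = 0.46/(1 − 0.21) = 0.46/0.7900 = 0.5823.

0.582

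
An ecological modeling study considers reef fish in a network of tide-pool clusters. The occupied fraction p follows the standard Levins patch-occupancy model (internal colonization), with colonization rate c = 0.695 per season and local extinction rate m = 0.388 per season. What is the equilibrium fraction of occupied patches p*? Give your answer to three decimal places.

At equilibrium, colonization balances extinction: c·p*·(1−p*) = m·p*.
So p* = 1 − m/c = 1 − 0.388/0.695 = 1 − 0.5583 = 0.4417.

0.442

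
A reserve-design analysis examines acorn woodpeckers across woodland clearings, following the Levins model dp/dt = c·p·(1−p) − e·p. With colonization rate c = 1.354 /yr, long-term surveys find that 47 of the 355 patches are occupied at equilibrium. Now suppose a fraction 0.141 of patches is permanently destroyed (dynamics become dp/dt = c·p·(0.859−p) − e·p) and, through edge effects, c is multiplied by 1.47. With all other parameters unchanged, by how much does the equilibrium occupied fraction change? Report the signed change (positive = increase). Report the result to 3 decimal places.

Observed p* = 47/355 = 0.13239.
Balance c(1−p*) = e gives e = 1.354×(1 − 0.13239) = 1.17474.
New p* = 0.859 − e/c = 0.859 − 1.17474/1.99038 = 0.26879.
Δp* = 0.26879 − 0.13239 = +0.13640.

0.136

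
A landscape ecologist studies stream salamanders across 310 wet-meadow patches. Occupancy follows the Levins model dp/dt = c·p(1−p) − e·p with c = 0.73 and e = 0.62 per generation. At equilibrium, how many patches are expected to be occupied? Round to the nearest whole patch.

p* = 1 − e/c = 1 − 0.62/0.73 = 0.1507.
Expected occupied patches = N × p* = 310 × 0.1507 = 46.71 ≈ 47.

47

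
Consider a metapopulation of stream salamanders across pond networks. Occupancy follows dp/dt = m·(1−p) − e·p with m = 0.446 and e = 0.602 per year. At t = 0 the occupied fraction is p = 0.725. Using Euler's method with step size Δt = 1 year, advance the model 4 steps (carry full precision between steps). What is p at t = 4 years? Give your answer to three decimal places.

Update rule: p ← p + [m·(1−p) − e·p]·Δt with Δt = 1.
  1  |  dp/dt·Δt = -0.313800  |  p_1 = 0.411200
  2  |  dp/dt·Δt = +0.015062  |  p_2 = 0.426262
  3  |  dp/dt·Δt = -0.000723  |  p_3 = 0.425539
  4  |  dp/dt·Δt = +0.000035  |  p_4 = 0.425574

0.426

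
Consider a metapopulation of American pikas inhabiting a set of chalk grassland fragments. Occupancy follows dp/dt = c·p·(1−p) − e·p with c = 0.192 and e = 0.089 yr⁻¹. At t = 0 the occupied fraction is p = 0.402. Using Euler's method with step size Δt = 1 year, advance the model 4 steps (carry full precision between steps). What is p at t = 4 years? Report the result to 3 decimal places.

Update rule: p ← p + [c·p·(1−p) − e·p]·Δt with Δt = 1.
  1  |  dp/dt·Δt = +0.010378  |  p_1 = 0.412378
  2  |  dp/dt·Δt = +0.009824  |  p_2 = 0.422202
  3  |  dp/dt·Δt = +0.009262  |  p_3 = 0.431464
  4  |  dp/dt·Δt = +0.008698  |  p_4 = 0.440162

0.440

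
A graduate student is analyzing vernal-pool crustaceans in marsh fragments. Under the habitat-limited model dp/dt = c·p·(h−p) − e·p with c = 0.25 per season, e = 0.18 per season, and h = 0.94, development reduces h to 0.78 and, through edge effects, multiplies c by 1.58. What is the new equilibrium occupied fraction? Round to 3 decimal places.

Before: p* = h − e/c = 0.94 − 0.18/0.25 = 0.94 − 0.7200 = 0.2200.
After: c = 0.395, e = 0.18, h = 0.78; p* = 0.78 − 0.18/0.395 = 0.3243.

0.324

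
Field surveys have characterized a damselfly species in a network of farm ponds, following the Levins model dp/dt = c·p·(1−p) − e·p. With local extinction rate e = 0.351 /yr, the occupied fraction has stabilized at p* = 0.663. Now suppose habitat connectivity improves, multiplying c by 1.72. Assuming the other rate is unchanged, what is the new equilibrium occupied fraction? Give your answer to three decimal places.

Balance c(1−p*) = e gives c = e/(1 − 0.66300) = 0.351/0.33700 = 1.04154.
New p* = 1 − e/c = 1 − 0.35100/1.79145 = 0.80407.

0.804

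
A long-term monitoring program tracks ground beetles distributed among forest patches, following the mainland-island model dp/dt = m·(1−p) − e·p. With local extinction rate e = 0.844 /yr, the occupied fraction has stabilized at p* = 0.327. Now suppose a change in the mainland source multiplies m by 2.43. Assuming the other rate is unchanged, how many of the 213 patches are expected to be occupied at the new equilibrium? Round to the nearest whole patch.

115

Balance m(1−p*) = e·p* gives m = e·p*/(1−p*) = 0.844×0.32700/0.67300 = 0.41009.
New p* = m/(m+e) = 0.99652/(0.99652+0.84400) = 0.54143.
Expected occupied = 213 × 0.54143 = 115.32 ≈ 115.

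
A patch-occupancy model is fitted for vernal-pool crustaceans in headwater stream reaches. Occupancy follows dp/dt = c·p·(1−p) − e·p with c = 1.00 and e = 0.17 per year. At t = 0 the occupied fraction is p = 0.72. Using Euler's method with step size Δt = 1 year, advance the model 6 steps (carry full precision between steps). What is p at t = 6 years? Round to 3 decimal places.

Update rule: p ← p + [c·p·(1−p) − e·p]·Δt with Δt = 1.
step 1: Δp = +0.07920, p = 0.79920
step 2: Δp = +0.02462, p = 0.82382
step 3: Δp = +0.00510, p = 0.82891
step 4: Δp = +0.00090, p = 0.82981
step 5: Δp = +0.00015, p = 0.82997
step 6: Δp = +0.00003, p = 0.82999

0.830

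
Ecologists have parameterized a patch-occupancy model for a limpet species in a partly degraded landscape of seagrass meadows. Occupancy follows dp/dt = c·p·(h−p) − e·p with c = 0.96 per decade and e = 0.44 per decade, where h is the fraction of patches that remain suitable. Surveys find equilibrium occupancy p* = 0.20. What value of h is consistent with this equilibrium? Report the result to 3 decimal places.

0.658

At equilibrium c(h−p*) = e, so h = p* + e/c.
h = 0.20 + 0.44/0.96 = 0.20 + 0.4583 = 0.6583.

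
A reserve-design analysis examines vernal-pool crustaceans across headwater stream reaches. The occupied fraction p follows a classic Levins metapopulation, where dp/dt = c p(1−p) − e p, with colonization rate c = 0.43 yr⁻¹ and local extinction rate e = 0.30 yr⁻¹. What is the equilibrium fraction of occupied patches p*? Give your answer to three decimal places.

Setting dp/dt = 0 and dividing through by p* gives c·(1−p*) = e.
So p* = 1 − e/c = 1 − 0.30/0.43 = 1 − 0.6977 = 0.3023.

0.302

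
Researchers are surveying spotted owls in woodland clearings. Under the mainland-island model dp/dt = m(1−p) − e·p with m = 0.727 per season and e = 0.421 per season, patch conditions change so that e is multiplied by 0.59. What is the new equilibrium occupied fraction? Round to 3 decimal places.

Before: p* = 0.727/(0.727+0.421) = 0.6333.
After: m = 0.727, e = 0.24839; p* = 0.727/0.9754 = 0.7453.

0.745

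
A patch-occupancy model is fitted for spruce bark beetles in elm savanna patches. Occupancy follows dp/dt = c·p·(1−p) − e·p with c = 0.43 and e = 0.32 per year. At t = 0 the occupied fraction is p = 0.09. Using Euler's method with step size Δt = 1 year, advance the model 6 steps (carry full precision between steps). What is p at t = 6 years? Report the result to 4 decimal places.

Update rule: p ← p + [c·p·(1−p) − e·p]·Δt with Δt = 1.
step 1: Δp = +0.00642, p = 0.09642
step 2: Δp = +0.00661, p = 0.10303
step 3: Δp = +0.00677, p = 0.10979
step 4: Δp = +0.00689, p = 0.11669
step 5: Δp = +0.00698, p = 0.12367
step 6: Δp = +0.00703, p = 0.13070

0.1307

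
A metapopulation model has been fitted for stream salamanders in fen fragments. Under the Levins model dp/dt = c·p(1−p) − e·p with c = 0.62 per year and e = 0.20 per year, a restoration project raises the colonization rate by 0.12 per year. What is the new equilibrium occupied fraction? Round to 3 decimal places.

0.730

Before: p* = 1 − 0.20/0.62 = 0.6774.
After the change, c = 0.74, e = 0.2, so p* = 1 − 0.2/0.74 = 0.7297.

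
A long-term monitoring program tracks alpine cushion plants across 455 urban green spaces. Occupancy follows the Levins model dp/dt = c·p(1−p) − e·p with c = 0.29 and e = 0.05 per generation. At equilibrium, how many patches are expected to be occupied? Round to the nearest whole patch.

p* = 1 − e/c = 1 − 0.05/0.29 = 0.8276.
Expected occupied patches = N × p* = 455 × 0.8276 = 376.55 ≈ 377.

377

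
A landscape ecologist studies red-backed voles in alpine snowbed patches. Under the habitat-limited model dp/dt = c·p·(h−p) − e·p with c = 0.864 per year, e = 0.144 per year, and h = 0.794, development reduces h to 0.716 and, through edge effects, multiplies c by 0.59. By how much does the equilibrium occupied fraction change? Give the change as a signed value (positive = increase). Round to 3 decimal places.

-0.194

Before: p* = h − e/c = 0.794 − 0.144/0.864 = 0.794 − 0.1667 = 0.6273.
After: c = 0.50976, e = 0.144, h = 0.716; p* = 0.716 − 0.144/0.50976 = 0.4335.
Δp* = 0.4335 − 0.6273 = -0.1938.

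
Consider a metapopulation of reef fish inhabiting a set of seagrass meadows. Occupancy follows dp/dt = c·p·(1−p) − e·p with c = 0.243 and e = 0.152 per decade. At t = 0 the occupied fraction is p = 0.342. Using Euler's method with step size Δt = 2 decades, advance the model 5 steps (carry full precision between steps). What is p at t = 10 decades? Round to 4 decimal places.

0.3617

Update rule: p ← p + [c·p·(1−p) − e·p]·Δt with Δt = 2.
  1  |  dp/dt·Δt = +0.005399  |  p_1 = 0.347399
  2  |  dp/dt·Δt = +0.004573  |  p_2 = 0.351973
  3  |  dp/dt·Δt = +0.003851  |  p_3 = 0.355824
  4  |  dp/dt·Δt = +0.003227  |  p_4 = 0.359051
  5  |  dp/dt·Δt = +0.002693  |  p_5 = 0.361744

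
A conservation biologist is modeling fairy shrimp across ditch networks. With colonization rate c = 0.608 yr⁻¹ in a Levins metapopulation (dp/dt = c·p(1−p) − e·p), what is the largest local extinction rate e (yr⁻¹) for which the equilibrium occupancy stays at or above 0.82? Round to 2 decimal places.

0.11

1 − e/c ≥ 0.82 ⇒ e ≤ c(1 − 0.82) = 0.608 × 0.1800.
e_max = 0.1094.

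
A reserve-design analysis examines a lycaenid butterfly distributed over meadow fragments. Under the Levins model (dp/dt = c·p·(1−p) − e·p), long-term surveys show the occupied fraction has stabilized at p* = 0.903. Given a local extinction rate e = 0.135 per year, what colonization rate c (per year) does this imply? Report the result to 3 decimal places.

1.392

At equilibrium c(1−p*) = e, so c = e/(1−p*).
c = 0.135/(1 − 0.903) = 0.135/0.0970 = 1.3918.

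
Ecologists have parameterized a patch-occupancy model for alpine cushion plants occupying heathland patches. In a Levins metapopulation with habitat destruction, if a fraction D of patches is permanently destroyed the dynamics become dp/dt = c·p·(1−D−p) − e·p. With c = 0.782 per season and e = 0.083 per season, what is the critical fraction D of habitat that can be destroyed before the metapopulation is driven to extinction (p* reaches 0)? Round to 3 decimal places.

0.894

The nontrivial equilibrium is p* = (1−D) − e/c; extinction occurs when this hits zero.
So D_crit = 1 − e/c = 1 − 0.083/0.782 = 1 − 0.1061 = 0.8939.
Note this equals the original equilibrium occupancy — the Levins extinction-debt result.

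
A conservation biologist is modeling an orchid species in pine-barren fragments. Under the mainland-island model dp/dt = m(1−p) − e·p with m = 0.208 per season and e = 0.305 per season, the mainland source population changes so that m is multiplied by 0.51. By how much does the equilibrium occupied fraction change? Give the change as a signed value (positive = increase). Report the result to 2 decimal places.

Before: p* = 0.208/(0.208+0.305) = 0.4055.
After: m = 0.10608, e = 0.305; p* = 0.10608/0.4111 = 0.2581.
Δp* = 0.2581 − 0.4055 = -0.1474.

-0.15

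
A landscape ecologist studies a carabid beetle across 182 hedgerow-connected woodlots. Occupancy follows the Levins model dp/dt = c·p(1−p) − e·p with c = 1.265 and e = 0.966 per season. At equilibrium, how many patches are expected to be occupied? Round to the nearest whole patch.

p* = 1 − e/c = 1 − 0.966/1.265 = 0.2364.
Expected occupied patches = N × p* = 182 × 0.2364 = 43.02 ≈ 43.

43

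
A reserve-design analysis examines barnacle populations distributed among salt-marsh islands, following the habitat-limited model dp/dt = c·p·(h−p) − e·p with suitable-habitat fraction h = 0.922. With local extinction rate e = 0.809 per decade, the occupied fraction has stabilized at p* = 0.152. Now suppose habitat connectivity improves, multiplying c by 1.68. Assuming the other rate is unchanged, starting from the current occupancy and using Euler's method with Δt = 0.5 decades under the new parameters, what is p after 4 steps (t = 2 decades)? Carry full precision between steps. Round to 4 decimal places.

0.3321

Balance c(h−p*) = e gives c = e/(0.922 − 0.15200) = 0.809/0.77000 = 1.05065.
Starting from p₀ = 0.15200; update p ← p + (dp/dt)·Δt with the new parameters.
step 1: Δp = +0.04181, p = 0.19381
step 2: Δp = +0.04616, p = 0.23997
step 3: Δp = +0.04738, p = 0.28734
step 4: Δp = +0.04471, p = 0.33206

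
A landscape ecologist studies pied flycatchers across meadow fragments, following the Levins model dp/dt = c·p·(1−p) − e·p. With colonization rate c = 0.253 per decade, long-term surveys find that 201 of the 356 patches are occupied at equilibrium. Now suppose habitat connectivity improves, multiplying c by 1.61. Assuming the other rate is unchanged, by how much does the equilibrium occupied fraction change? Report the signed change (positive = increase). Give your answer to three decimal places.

0.165

Observed p* = 201/356 = 0.56461.
Balance c(1−p*) = e gives e = 0.253×(1 − 0.56461) = 0.11015.
New p* = 1 − e/c = 1 − 0.11015/0.40733 = 0.72958.
Δp* = 0.72958 − 0.56461 = +0.16497.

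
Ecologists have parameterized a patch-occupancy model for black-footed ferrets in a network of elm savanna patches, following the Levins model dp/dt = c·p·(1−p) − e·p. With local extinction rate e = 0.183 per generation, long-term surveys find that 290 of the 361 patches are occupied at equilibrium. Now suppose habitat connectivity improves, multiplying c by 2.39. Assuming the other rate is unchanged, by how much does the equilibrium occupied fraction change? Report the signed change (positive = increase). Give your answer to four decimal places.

0.1144

Observed p* = 290/361 = 0.80332.
Balance c(1−p*) = e gives c = e/(1 − 0.80332) = 0.183/0.19668 = 0.93045.
New p* = 1 − e/c = 1 − 0.18300/2.22378 = 0.91771.
Δp* = 0.91771 − 0.80332 = +0.11439.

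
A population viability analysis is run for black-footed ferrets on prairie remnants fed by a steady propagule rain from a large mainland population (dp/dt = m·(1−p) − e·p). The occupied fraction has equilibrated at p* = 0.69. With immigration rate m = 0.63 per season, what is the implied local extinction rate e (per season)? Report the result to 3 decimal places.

0.283

At equilibrium m(1−p*) = e·p*, so e = m(1−p*)/p*.
e = 0.63 × 0.3100 / 0.69 = 0.2830.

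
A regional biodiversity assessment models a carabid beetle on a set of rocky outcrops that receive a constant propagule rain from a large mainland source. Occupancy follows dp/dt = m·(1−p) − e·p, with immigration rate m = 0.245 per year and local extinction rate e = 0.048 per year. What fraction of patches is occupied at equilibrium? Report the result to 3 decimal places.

0.836

At equilibrium the propagule rain into empty patches balances local extinction: m(1−p*) = e·p*.
p* = m/(m+e) = 0.245/(0.245+0.048) = 0.245/0.2930 = 0.8362.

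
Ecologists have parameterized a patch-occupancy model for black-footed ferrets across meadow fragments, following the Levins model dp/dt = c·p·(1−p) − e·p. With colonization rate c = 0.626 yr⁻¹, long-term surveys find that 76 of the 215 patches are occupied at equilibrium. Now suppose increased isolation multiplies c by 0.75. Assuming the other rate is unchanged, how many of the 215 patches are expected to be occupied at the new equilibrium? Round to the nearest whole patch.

30

Observed p* = 76/215 = 0.35349.
Balance c(1−p*) = e gives e = 0.626×(1 − 0.35349) = 0.40472.
New p* = 1 − e/c = 1 − 0.40472/0.46950 = 0.13798.
Expected occupied = 215 × 0.13798 = 29.67 ≈ 30.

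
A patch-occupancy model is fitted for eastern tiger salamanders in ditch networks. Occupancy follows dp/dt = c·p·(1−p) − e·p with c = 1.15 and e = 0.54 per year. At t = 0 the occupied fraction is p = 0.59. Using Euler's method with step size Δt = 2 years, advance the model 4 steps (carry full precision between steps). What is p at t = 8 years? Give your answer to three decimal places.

Update rule: p ← p + [c·p·(1−p) − e·p]·Δt with Δt = 2.
t = 2: p = 0.59000 + (-0.08083) = 0.50917
t = 4: p = 0.50917 + (+0.02490) = 0.53407
t = 6: p = 0.53407 + (-0.00447) = 0.52960
t = 8: p = 0.52960 + (+0.00101) = 0.53062

0.531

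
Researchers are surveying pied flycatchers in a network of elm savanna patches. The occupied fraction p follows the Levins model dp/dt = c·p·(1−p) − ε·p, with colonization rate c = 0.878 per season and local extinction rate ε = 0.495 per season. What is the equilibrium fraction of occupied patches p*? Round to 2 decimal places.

At equilibrium, colonization balances extinction: c·p*·(1−p*) = ε·p*.
So p* = 1 − ε/c = 1 − 0.495/0.878 = 1 − 0.5638 = 0.4362.

0.44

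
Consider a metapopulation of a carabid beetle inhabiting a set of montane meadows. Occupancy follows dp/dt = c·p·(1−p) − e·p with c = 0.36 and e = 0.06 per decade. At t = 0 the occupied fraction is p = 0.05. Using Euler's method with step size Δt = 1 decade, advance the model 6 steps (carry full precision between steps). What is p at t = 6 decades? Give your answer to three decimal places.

0.204

Update rule: p ← p + [c·p·(1−p) − e·p]·Δt with Δt = 1.
t = 1: p = 0.05000 + (+0.01410) = 0.06410
t = 2: p = 0.06410 + (+0.01775) = 0.08185
t = 3: p = 0.08185 + (+0.02214) = 0.10399
t = 4: p = 0.10399 + (+0.02730) = 0.13130
t = 5: p = 0.13130 + (+0.03318) = 0.16448
t = 6: p = 0.16448 + (+0.03961) = 0.20409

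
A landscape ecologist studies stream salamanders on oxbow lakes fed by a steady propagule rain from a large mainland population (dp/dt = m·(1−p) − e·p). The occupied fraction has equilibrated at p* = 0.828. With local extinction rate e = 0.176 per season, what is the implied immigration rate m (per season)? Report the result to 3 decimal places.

0.847

At equilibrium m(1−p*) = e·p*, so m = e·p*/(1−p*).
m = 0.176 × 0.828 / 0.1720 = 0.1457/0.1720 = 0.8473.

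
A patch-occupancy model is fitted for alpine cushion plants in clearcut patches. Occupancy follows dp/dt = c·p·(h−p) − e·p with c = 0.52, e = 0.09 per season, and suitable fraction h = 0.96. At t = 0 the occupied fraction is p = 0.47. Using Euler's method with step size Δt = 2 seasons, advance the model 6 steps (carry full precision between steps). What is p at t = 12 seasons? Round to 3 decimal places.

Update rule: p ← p + [c·p·(h−p) − e·p]·Δt with Δt = 2.
p: 0.47000 → 0.62491  (Δp = +0.15491)
p: 0.62491 → 0.73020  (Δp = +0.10529)
p: 0.73020 → 0.77328  (Δp = +0.04307)
p: 0.77328 → 0.78425  (Δp = +0.01097)
p: 0.78425 → 0.78643  (Δp = +0.00218)
p: 0.78643 → 0.78683  (Δp = +0.00040)

0.787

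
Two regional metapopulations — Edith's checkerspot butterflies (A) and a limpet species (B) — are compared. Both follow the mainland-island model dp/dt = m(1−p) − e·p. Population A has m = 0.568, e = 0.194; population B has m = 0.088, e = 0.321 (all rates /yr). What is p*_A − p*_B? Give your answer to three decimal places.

0.530

A: p*_A = m/(m+e) = 0.568/0.7620 = 0.7454.
B: p*_B = 0.088/0.4090 = 0.2152.
p*_A − p*_B = 0.7454 − 0.2152 = 0.5302.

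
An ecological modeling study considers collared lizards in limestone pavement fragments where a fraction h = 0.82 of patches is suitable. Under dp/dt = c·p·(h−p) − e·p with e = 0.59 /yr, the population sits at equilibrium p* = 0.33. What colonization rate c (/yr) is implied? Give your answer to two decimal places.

At equilibrium c(h−p*) = e, so c = e/(h−p*).
c = 0.59/(0.82 − 0.33) = 0.59/0.4900 = 1.2041.

1.20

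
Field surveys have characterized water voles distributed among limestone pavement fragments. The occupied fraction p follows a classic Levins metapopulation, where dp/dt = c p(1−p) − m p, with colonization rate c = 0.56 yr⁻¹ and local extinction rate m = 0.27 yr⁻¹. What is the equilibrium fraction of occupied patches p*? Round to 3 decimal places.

0.518

At equilibrium, colonization balances extinction: c·p*·(1−p*) = m·p*.
So p* = 1 − m/c = 1 − 0.27/0.56 = 1 − 0.4821 = 0.5179.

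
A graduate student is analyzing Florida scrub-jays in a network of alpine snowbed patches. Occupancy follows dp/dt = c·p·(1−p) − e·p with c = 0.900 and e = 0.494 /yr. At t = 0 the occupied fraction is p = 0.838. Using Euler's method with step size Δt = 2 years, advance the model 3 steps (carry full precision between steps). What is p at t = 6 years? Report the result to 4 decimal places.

0.4106

Update rule: p ← p + [c·p·(1−p) − e·p]·Δt with Δt = 2.
p: 0.83800 → 0.25442  (Δp = -0.58358)
p: 0.25442 → 0.34449  (Δp = +0.09008)
p: 0.34449 → 0.41061  (Δp = +0.06611)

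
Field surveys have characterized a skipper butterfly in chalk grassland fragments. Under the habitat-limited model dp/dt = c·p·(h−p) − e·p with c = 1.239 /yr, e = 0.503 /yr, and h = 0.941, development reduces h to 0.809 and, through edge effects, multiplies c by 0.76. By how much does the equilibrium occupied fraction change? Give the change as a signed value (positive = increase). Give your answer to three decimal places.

Before: p* = h − e/c = 0.941 − 0.503/1.239 = 0.941 − 0.4060 = 0.5350.
After: c = 0.94164, e = 0.503, h = 0.809; p* = 0.809 − 0.503/0.94164 = 0.2748.
Δp* = 0.2748 − 0.5350 = -0.2602.

-0.260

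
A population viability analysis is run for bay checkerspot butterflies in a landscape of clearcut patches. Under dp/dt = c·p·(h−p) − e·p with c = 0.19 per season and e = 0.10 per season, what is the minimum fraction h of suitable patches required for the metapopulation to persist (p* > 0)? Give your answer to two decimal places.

p* = h − e/c is positive only when h > e/c.
h_min = e/c = 0.10/0.19 = 0.5263.

0.53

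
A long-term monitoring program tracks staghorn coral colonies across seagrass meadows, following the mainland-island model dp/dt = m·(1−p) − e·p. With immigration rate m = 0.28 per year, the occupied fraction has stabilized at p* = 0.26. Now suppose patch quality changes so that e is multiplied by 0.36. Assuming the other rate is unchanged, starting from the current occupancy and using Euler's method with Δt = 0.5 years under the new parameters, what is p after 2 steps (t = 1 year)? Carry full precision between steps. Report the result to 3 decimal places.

Balance m(1−p*) = e·p* gives e = m(1−p*)/p* = 0.28×0.74000/0.26000 = 0.79692.
Starting from p₀ = 0.26000; update p ← p + (dp/dt)·Δt with the new parameters.
  1  |  dp/dt·Δt = +0.066304  |  p_1 = 0.326304
  2  |  dp/dt·Δt = +0.047510  |  p_2 = 0.373814

0.374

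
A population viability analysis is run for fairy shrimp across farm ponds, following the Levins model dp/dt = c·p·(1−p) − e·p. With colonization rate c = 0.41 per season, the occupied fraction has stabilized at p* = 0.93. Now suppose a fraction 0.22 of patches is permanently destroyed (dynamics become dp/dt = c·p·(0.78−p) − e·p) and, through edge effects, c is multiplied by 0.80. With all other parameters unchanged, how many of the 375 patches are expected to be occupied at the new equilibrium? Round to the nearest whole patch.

Balance c(1−p*) = e gives e = 0.41×(1 − 0.93000) = 0.02870.
New p* = 0.78 − e/c = 0.78 − 0.02870/0.32800 = 0.69250.
Expected occupied = 375 × 0.69250 = 259.69 ≈ 260.

260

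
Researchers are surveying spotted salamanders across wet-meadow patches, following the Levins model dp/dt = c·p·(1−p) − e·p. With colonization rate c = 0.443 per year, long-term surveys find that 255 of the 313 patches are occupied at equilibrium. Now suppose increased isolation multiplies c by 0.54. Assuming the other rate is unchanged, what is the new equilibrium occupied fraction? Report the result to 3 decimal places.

Observed p* = 255/313 = 0.81470.
Balance c(1−p*) = e gives e = 0.443×(1 − 0.81470) = 0.08209.
New p* = 1 − e/c = 1 − 0.08209/0.23922 = 0.65684.

0.657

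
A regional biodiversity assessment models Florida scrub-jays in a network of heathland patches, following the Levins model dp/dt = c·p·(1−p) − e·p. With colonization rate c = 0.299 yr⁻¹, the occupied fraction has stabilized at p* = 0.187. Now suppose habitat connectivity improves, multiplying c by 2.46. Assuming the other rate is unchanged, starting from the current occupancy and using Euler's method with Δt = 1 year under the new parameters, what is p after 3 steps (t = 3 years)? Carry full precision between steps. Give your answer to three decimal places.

0.413

Balance c(1−p*) = e gives e = 0.299×(1 − 0.18700) = 0.24309.
Starting from p₀ = 0.18700; update p ← p + (dp/dt)·Δt with the new parameters.
t = 1: p = 0.18700 + (+0.06637) = 0.25337
t = 2: p = 0.25337 + (+0.07755) = 0.33092
t = 3: p = 0.33092 + (+0.08242) = 0.41334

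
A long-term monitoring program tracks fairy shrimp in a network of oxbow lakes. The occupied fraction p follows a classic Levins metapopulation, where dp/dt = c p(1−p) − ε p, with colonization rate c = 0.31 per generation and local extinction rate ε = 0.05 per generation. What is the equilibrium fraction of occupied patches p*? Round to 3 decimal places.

0.839

Setting dp/dt = 0 and dividing through by p* gives c·(1−p*) = ε.
So p* = 1 − ε/c = 1 − 0.05/0.31 = 1 − 0.1613 = 0.8387.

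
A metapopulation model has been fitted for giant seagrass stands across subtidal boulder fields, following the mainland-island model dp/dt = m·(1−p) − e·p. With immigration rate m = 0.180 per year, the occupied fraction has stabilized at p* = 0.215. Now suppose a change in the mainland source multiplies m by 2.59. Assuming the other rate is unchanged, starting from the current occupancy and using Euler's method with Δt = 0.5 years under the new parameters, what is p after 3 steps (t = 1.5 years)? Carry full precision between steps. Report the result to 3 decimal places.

Balance m(1−p*) = e·p* gives e = m(1−p*)/p* = 0.180×0.78500/0.21500 = 0.65721.
Starting from p₀ = 0.21500; update p ← p + (dp/dt)·Δt with the new parameters.
t = 0.5: p = 0.21500 + (+0.11233) = 0.32733
t = 1: p = 0.32733 + (+0.04924) = 0.37657
t = 1.5: p = 0.37657 + (+0.02158) = 0.39815

0.398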